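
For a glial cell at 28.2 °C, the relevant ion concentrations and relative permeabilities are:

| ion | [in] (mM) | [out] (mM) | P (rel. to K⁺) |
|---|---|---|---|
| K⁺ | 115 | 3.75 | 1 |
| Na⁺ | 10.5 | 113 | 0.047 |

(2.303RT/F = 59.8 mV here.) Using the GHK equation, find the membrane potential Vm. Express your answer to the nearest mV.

-66 mV

Vm = 59.8 · log₁₀[(Σ P·[cation]ₒ + Σ P·[anion]ᵢ) / (Σ P·[cation]ᵢ + Σ P·[anion]ₒ)]
Numerator = 1×3.75 + 0.047×113 = 9.061
Denominator = 1×115 + 0.047×10.5 = 115.5
Vm = 59.8 · log₁₀(0.078455) = 59.8 × (-1.1054) = -66.10 mV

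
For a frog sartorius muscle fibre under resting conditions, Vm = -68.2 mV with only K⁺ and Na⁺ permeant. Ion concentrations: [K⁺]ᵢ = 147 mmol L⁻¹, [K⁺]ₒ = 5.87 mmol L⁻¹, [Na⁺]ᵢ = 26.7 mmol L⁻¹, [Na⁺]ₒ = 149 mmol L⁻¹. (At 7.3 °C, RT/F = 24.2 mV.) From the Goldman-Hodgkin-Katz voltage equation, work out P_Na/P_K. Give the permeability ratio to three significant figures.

0.0197

Let α = P_Na/P_K. GHK: Vm = 24.2·ln[(Kₒ + α·Naₒ)/(Kᵢ + α·Naᵢ)].
e^(Vm/24.2) = e^(-68.2/24.2) = 0.059714
So 0.059714·(Kᵢ + α·Naᵢ) = Kₒ + α·Naₒ → α = (0.059714·147.0 − 5.87) / (149.0 − 0.059714·26.7)
α = (8.778 − 5.87) / (149.0 − 1.594) = 2.908/147.4 = 0.01973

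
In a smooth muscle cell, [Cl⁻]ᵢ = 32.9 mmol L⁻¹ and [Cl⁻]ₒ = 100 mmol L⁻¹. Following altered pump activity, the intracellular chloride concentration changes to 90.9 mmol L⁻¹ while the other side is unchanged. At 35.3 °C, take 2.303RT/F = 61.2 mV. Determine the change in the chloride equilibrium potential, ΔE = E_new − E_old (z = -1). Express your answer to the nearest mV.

27 mV

E_old = (61.2/-1)·log₁₀(100/32.9) = -29.55 mV
E_new = (61.2/-1)·log₁₀(100/90.9) = -2.54 mV
ΔE = -2.54 − (-29.55) = 27.01 mV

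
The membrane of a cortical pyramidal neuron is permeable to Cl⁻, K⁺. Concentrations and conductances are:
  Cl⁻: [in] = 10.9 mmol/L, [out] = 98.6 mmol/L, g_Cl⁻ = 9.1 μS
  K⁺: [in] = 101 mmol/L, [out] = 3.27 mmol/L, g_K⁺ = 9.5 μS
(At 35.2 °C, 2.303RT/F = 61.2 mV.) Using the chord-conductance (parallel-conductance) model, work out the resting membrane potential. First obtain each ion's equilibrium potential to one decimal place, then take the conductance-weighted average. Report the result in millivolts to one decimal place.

-75.2 mV

E_Cl⁻ = (61.2/-1)·log₁₀(98.6/10.9) = -58.5 mV
E_K⁺ = (61.2/1)·log₁₀(3.27/101) = -91.2 mV
Vm = (Σ gᵢEᵢ)/(Σ gᵢ) = (9.1·-58.5 + 9.5·-91.2) / (9.1 + 9.5)
= -1398.75 / 18.6 = -75.20 mV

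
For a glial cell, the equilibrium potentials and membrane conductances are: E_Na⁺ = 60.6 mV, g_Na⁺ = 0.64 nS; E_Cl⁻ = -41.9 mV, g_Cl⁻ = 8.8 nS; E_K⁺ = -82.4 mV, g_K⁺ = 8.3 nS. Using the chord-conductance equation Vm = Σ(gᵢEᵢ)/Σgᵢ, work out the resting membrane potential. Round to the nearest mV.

Σ gᵢEᵢ = 0.64·(60.6) + 8.8·(-41.9) + 8.3·(-82.4) = -1013.86
Σ gᵢ = 0.64 + 8.8 + 8.3 = 17.74
Vm = -1013.86 / 17.74 = -57.15 mV

-57 mV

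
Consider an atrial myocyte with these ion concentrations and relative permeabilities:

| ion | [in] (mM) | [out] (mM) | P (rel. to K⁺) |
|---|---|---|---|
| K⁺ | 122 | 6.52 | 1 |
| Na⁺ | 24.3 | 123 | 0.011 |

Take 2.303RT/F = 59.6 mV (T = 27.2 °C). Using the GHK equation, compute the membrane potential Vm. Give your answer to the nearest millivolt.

Vm = 59.6 · log₁₀[(Σ P·[cation]ₒ + Σ P·[anion]ᵢ) / (Σ P·[cation]ᵢ + Σ P·[anion]ₒ)]
Numerator = 1×6.52 + 0.011×123 = 7.873
Denominator = 1×122 + 0.011×24.3 = 122.3
Vm = 59.6 · log₁₀(0.064392) = 59.6 × (-1.1912) = -70.99 mV

-71 mV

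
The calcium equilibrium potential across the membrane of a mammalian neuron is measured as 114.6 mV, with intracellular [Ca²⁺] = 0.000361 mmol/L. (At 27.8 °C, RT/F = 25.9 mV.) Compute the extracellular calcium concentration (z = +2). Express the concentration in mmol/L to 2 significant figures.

Nernst: E = (25.9/2) · ln([out]/[in]), so ln([out]/[in]) = 114.6 × 2 / 25.9 = 8.8494.
[out]/[in] = e^(8.8494) = 6970.
[out] = 6970 × 0.000361 = 2.516 mmol/L.

2.5 mmol/L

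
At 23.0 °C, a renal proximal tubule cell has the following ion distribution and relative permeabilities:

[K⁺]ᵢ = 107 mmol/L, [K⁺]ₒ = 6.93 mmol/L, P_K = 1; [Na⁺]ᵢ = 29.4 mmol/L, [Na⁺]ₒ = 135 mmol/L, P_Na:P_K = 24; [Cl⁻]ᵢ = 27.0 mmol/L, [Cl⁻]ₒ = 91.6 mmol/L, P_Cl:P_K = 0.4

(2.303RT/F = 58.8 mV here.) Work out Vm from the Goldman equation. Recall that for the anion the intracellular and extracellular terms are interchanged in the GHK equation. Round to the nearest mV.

34 mV

Vm = 58.8 · log₁₀[(Σ P·[cation]ₒ + Σ P·[anion]ᵢ) / (Σ P·[cation]ᵢ + Σ P·[anion]ₒ)]
Numerator = 1×6.93 + 24×135 + 0.4×27.0 = 3258
Denominator = 1×107 + 24×29.4 + 0.4×91.6 = 849.2
Vm = 58.8 · log₁₀(3.8361) = 58.8 × (0.5839) = 34.33 mV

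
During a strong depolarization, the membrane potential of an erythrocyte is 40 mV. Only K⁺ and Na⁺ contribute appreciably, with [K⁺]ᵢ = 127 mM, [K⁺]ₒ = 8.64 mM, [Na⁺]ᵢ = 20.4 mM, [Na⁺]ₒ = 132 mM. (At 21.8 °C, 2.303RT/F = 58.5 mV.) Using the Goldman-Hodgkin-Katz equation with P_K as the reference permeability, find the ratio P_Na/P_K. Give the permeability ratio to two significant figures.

18

Let α = P_Na/P_K. GHK: Vm = 58.5·log₁₀[(Kₒ + α·Naₒ)/(Kᵢ + α·Naᵢ)].
10^(Vm/58.5) = 10^(40.0/58.5) = 4.8279
So 4.8279·(Kᵢ + α·Naᵢ) = Kₒ + α·Naₒ → α = (4.8279·127.0 − 8.64) / (132.0 − 4.8279·20.4)
α = (613.1 − 8.64) / (132.0 − 98.49) = 604.5/33.51 = 18.04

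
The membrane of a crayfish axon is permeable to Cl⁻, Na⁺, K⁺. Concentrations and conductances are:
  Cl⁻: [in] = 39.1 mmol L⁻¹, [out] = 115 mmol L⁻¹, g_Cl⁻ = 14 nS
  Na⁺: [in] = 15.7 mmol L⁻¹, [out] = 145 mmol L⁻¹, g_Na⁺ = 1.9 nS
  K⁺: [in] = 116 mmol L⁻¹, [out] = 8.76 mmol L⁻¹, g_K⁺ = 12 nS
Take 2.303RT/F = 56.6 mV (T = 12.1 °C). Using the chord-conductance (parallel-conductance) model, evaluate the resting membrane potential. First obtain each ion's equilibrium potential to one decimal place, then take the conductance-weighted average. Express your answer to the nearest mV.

E_Cl⁻ = (56.6/-1)·log₁₀(115/39.1) = -26.5 mV
E_Na⁺ = (56.6/1)·log₁₀(145/15.7) = 54.6 mV
E_K⁺ = (56.6/1)·log₁₀(8.76/116) = -63.5 mV
Vm = (Σ gᵢEᵢ)/(Σ gᵢ) = (14·-26.5 + 1.9·54.6 + 12·-63.5) / (14 + 1.9 + 12)
= -1029.26 / 27.9 = -36.89 mV

-37 mV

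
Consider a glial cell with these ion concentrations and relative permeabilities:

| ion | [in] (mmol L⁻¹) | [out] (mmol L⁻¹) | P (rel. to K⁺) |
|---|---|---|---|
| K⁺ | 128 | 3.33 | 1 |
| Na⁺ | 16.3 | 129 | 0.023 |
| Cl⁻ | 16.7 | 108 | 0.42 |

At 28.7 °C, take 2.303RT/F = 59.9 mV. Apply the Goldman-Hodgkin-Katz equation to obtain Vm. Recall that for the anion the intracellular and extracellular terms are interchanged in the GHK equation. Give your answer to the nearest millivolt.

Vm = 59.9 · log₁₀[(Σ P·[cation]ₒ + Σ P·[anion]ᵢ) / (Σ P·[cation]ᵢ + Σ P·[anion]ₒ)]
Numerator = 1×3.33 + 0.023×129 + 0.42×16.7 = 13.31
Denominator = 1×128 + 0.023×16.3 + 0.42×108 = 173.7
Vm = 59.9 · log₁₀(0.076617) = 59.9 × (-1.1157) = -66.83 mV

-67 mV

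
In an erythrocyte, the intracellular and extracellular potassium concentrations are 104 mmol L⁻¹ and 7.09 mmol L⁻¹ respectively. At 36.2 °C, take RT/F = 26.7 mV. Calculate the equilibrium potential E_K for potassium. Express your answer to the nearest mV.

-72 mV

E = (26.7/z) · ln([K⁺]_out/[K⁺]_in) with z = +1.
= (26.7/1) · ln(7.09/104) = 26.70 · ln(0.06817)
= 26.70 · (-2.6857) = -71.71 mV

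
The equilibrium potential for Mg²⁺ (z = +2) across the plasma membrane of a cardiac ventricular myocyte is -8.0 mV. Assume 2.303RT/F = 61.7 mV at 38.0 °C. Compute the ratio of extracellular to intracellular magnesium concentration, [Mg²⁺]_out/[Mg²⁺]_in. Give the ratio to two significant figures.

0.55

log₁₀([out]/[in]) = E·z/(61.7) = -8.0 × 2 / 61.7 = -0.2593
[out]/[in] = 10^(-0.2593) = 0.5504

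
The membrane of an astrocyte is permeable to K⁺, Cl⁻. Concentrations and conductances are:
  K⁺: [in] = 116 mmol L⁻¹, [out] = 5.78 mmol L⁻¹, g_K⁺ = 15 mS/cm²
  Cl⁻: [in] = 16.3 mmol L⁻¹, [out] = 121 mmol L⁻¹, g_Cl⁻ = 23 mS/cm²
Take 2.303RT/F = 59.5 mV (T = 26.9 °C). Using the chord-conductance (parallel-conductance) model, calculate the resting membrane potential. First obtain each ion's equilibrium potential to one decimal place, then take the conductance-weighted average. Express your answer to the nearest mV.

E_K⁺ = (59.5/1)·log₁₀(5.78/116) = -77.5 mV
E_Cl⁻ = (59.5/-1)·log₁₀(121/16.3) = -51.8 mV
Vm = (Σ gᵢEᵢ)/(Σ gᵢ) = (15·-77.5 + 23·-51.8) / (15 + 23)
= -2353.90 / 38 = -61.94 mV

-62 mV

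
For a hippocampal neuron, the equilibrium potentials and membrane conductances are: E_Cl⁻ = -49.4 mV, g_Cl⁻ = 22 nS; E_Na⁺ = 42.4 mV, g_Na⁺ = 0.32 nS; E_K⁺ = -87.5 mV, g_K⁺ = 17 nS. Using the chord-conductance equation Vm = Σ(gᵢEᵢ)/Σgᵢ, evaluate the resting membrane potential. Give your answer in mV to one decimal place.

-65.1 mV

Σ gᵢEᵢ = 22·(-49.4) + 0.32·(42.4) + 17·(-87.5) = -2560.73
Σ gᵢ = 22 + 0.32 + 17 = 39.32
Vm = -2560.73 / 39.32 = -65.13 mV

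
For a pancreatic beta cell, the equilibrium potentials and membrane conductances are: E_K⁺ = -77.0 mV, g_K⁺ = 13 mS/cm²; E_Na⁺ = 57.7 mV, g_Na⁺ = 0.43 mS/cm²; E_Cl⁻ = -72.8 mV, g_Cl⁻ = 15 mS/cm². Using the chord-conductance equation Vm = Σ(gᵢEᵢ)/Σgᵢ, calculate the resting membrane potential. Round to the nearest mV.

Σ gᵢEᵢ = 13·(-77.0) + 0.43·(57.7) + 15·(-72.8) = -2068.19
Σ gᵢ = 13 + 0.43 + 15 = 28.43
Vm = -2068.19 / 28.43 = -72.75 mV

-73 mV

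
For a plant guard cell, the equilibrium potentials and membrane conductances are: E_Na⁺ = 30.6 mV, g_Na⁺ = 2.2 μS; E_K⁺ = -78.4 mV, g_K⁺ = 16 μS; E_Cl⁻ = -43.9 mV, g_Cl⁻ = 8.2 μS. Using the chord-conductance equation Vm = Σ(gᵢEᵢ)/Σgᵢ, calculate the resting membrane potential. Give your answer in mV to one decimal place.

-58.6 mV

Σ gᵢEᵢ = 2.2·(30.6) + 16·(-78.4) + 8.2·(-43.9) = -1547.06
Σ gᵢ = 2.2 + 16 + 8.2 = 26.4
Vm = -1547.06 / 26.4 = -58.60 mV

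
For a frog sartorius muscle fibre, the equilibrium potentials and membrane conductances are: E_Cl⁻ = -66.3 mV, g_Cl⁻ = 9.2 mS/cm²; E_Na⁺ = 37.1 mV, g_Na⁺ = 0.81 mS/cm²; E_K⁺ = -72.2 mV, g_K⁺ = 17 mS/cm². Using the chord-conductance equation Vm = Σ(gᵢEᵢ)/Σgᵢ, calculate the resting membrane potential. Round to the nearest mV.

-67 mV

Σ gᵢEᵢ = 9.2·(-66.3) + 0.81·(37.1) + 17·(-72.2) = -1807.31
Σ gᵢ = 9.2 + 0.81 + 17 = 27.01
Vm = -1807.31 / 27.01 = -66.91 mV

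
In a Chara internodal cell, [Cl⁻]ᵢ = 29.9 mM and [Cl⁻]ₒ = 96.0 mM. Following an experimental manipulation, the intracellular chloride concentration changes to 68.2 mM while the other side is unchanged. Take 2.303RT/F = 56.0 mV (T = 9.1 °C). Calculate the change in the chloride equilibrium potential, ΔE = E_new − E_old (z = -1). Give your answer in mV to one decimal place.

20.1 mV

E_old = (56.0/-1)·log₁₀(96.0/29.9) = -28.37 mV
E_new = (56.0/-1)·log₁₀(96.0/68.2) = -8.32 mV
ΔE = -8.32 − (-28.37) = 20.05 mV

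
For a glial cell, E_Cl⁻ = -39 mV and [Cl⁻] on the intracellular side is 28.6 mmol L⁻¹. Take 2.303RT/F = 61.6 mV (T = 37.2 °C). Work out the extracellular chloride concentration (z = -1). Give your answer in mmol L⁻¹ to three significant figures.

123 mmol L⁻¹

Nernst: E = (61.6/-1) · log₁₀([out]/[in]), so log₁₀([out]/[in]) = -39.0 × -1 / 61.6 = 0.6331.
[out]/[in] = 10^(0.6331) = 4.297.
[out] = 4.297 × 28.6 = 122.9 mmol L⁻¹.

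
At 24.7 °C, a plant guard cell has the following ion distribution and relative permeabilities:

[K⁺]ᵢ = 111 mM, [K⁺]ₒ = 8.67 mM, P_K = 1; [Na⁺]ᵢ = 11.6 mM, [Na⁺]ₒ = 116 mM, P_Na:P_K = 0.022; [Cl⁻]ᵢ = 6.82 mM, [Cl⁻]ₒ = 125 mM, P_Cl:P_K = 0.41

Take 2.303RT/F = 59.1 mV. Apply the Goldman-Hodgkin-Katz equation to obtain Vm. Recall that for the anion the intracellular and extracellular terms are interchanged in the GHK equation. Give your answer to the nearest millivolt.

Vm = 59.1 · log₁₀[(Σ P·[cation]ₒ + Σ P·[anion]ᵢ) / (Σ P·[cation]ᵢ + Σ P·[anion]ₒ)]
Numerator = 1×8.67 + 0.022×116 + 0.41×6.82 = 14.02
Denominator = 1×111 + 0.022×11.6 + 0.41×125 = 162.5
Vm = 59.1 · log₁₀(0.086263) = 59.1 × (-1.0642) = -62.89 mV

-63 mV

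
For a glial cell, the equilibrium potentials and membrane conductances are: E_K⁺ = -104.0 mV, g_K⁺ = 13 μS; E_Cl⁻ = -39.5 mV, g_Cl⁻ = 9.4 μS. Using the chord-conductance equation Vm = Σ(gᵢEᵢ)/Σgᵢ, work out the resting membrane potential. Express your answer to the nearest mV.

Σ gᵢEᵢ = 13·(-104.0) + 9.4·(-39.5) = -1723.30
Σ gᵢ = 13 + 9.4 = 22.4
Vm = -1723.30 / 22.4 = -76.93 mV

-77 mV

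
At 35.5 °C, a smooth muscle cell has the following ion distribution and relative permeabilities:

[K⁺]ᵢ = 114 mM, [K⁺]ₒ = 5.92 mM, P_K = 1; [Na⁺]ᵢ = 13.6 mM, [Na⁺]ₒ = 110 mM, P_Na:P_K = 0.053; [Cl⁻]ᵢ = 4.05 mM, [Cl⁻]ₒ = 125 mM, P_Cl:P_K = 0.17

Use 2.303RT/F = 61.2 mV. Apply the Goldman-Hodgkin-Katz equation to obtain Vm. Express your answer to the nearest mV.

Vm = 61.2 · log₁₀[(Σ P·[cation]ₒ + Σ P·[anion]ᵢ) / (Σ P·[cation]ᵢ + Σ P·[anion]ₒ)]
Numerator = 1×5.92 + 0.053×110 + 0.17×4.05 = 12.44
Denominator = 1×114 + 0.053×13.6 + 0.17×125 = 136
Vm = 61.2 · log₁₀(0.091479) = 61.2 × (-1.0387) = -63.57 mV

-64 mV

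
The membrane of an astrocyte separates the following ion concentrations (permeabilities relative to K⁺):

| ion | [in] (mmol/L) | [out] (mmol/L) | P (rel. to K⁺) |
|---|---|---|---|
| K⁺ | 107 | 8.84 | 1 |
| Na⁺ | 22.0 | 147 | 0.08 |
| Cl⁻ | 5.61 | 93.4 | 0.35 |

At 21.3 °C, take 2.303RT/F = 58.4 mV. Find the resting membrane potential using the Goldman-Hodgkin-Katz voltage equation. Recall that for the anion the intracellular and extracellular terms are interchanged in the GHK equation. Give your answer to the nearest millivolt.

-47 mV

Vm = 58.4 · log₁₀[(Σ P·[cation]ₒ + Σ P·[anion]ᵢ) / (Σ P·[cation]ᵢ + Σ P·[anion]ₒ)]
Numerator = 1×8.84 + 0.08×147 + 0.35×5.61 = 22.56
Denominator = 1×107 + 0.08×22.0 + 0.35×93.4 = 141.4
Vm = 58.4 · log₁₀(0.15952) = 58.4 × (-0.7972) = -46.56 mV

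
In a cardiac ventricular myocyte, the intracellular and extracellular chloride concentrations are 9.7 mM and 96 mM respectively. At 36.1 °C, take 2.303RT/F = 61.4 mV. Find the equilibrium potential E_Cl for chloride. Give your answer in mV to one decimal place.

E = (61.4/z) · log₁₀([Cl⁻]_out/[Cl⁻]_in) with z = -1.
For an anion, dividing by z = -1 reverses the sign.
= (61.4/-1) · log₁₀(96/9.7) = -61.40 · log₁₀(9.897)
= -61.40 · (0.9955) = -61.12 mV

-61.1 mV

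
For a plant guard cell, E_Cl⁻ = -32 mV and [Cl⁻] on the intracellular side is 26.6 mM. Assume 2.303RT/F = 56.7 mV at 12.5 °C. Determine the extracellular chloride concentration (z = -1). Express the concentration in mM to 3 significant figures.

97.6 mM

Nernst: E = (56.7/-1) · log₁₀([out]/[in]), so log₁₀([out]/[in]) = -32.0 × -1 / 56.7 = 0.5644.
[out]/[in] = 10^(0.5644) = 3.668.
[out] = 3.668 × 26.6 = 97.56 mM.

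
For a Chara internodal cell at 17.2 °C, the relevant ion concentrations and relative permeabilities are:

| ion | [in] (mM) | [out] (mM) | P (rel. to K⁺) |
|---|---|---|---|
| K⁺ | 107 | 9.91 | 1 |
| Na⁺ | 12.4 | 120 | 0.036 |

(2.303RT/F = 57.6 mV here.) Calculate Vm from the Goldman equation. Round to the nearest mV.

Vm = 57.6 · log₁₀[(Σ P·[cation]ₒ + Σ P·[anion]ᵢ) / (Σ P·[cation]ᵢ + Σ P·[anion]ₒ)]
Numerator = 1×9.91 + 0.036×120 = 14.23
Denominator = 1×107 + 0.036×12.4 = 107.4
Vm = 57.6 · log₁₀(0.13244) = 57.6 × (-0.8780) = -50.57 mV

-51 mV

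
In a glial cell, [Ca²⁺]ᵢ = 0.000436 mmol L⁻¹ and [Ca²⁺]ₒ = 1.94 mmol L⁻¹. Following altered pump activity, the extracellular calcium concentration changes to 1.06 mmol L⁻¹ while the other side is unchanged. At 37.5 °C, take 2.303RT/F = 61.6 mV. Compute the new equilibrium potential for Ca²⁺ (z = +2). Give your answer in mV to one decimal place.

104.3 mV

After the shift: [Ca²⁺]_out = 1.06, [Ca²⁺]_in = 0.000436 mmol L⁻¹.
E_new = (61.6/2)·log₁₀(1.06/0.000436) = 30.80 · (3.3858) = 104.28 mV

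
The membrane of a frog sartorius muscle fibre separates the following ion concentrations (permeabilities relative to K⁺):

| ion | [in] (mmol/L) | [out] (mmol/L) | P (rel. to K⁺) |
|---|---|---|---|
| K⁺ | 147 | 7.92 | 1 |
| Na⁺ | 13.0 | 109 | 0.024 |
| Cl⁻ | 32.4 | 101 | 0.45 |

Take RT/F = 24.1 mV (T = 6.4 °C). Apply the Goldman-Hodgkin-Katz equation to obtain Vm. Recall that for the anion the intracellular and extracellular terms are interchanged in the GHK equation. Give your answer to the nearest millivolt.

-49 mV

Vm = 24.1 · ln[(Σ P·[cation]ₒ + Σ P·[anion]ᵢ) / (Σ P·[cation]ᵢ + Σ P·[anion]ₒ)]
Numerator = 1×7.92 + 0.024×109 + 0.45×32.4 = 25.12
Denominator = 1×147 + 0.024×13.0 + 0.45×101 = 192.8
Vm = 24.1 · ln(0.1303) = 24.1 × (-2.0380) = -49.11 mV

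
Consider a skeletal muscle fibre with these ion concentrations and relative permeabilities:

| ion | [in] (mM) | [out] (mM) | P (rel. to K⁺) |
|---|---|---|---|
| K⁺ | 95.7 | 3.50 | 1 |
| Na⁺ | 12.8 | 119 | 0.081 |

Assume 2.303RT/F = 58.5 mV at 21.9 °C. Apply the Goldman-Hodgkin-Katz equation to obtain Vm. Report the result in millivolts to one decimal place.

-50.7 mV

Vm = 58.5 · log₁₀[(Σ P·[cation]ₒ + Σ P·[anion]ᵢ) / (Σ P·[cation]ᵢ + Σ P·[anion]ₒ)]
Numerator = 1×3.50 + 0.081×119 = 13.14
Denominator = 1×95.7 + 0.081×12.8 = 96.74
Vm = 58.5 · log₁₀(0.13582) = 58.5 × (-0.8670) = -50.72 mV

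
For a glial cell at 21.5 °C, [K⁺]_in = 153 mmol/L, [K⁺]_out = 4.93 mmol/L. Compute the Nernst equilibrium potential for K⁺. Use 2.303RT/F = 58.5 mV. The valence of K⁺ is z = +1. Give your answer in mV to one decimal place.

-87.3 mV

E = (58.5/z) · log₁₀([K⁺]_out/[K⁺]_in) with z = +1.
= (58.5/1) · log₁₀(4.93/153) = 58.50 · log₁₀(0.03222)
= 58.50 · (-1.4918) = -87.27 mV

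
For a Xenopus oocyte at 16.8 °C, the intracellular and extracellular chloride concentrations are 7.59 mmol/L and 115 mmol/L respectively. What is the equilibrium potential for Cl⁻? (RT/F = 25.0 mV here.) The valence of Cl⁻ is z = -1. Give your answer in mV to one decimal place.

E = (25.0/z) · ln([Cl⁻]_out/[Cl⁻]_in) with z = -1.
For an anion, dividing by z = -1 reverses the sign.
= (25.0/-1) · ln(115/7.59) = -25.00 · ln(15.15)
= -25.00 · (2.7181) = -67.95 mV

-68.0 mV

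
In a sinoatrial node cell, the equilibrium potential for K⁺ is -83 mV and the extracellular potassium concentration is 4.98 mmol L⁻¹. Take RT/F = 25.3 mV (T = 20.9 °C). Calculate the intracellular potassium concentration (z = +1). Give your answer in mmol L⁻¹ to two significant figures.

130 mmol L⁻¹

Nernst: E = (25.3/1) · ln([out]/[in]), so ln([out]/[in]) = -83.0 × 1 / 25.3 = -3.2806.
[out]/[in] = e^(-3.2806) = 0.0376.
[in] = 4.98 / 0.0376 = 132.4 mmol L⁻¹.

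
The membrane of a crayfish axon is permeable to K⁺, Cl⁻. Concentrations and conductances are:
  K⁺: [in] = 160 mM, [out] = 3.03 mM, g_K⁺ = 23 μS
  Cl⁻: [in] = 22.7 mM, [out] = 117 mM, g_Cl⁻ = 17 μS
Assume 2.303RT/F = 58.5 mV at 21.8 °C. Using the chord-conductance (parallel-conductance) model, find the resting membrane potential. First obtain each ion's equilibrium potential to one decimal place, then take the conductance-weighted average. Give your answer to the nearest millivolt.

-76 mV

E_K⁺ = (58.5/1)·log₁₀(3.03/160) = -100.8 mV
E_Cl⁻ = (58.5/-1)·log₁₀(117/22.7) = -41.7 mV
Vm = (Σ gᵢEᵢ)/(Σ gᵢ) = (23·-100.8 + 17·-41.7) / (23 + 17)
= -3027.30 / 40 = -75.68 mV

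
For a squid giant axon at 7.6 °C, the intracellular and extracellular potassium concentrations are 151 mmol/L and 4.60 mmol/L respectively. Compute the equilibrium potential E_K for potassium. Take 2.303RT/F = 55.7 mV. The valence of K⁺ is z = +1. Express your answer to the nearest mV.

E = (55.7/z) · log₁₀([K⁺]_out/[K⁺]_in) with z = +1.
= (55.7/1) · log₁₀(4.60/151) = 55.70 · log₁₀(0.03046)
= 55.70 · (-1.5162) = -84.45 mV

-84 mV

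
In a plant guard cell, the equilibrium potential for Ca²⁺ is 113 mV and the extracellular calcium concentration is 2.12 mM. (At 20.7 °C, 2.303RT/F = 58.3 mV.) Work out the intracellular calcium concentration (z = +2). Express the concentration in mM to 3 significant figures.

0.000282 mM

Nernst: E = (58.3/2) · log₁₀([out]/[in]), so log₁₀([out]/[in]) = 113.0 × 2 / 58.3 = 3.8765.
[out]/[in] = 10^(3.8765) = 7525.
[in] = 2.12 / 7525 = 0.0002817 mM.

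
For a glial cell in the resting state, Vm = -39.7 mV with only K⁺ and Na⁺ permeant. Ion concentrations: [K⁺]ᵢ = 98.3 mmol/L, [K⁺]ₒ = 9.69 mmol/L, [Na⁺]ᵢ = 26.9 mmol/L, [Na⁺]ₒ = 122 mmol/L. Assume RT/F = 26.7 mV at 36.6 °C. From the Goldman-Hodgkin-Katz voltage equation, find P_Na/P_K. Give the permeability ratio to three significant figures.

Let α = P_Na/P_K. GHK: Vm = 26.7·ln[(Kₒ + α·Naₒ)/(Kᵢ + α·Naᵢ)].
e^(Vm/26.7) = e^(-39.7/26.7) = 0.22607
So 0.22607·(Kᵢ + α·Naᵢ) = Kₒ + α·Naₒ → α = (0.22607·98.3 − 9.69) / (122.0 − 0.22607·26.9)
α = (22.22 − 9.69) / (122.0 − 6.081) = 12.53/115.9 = 0.1081

0.108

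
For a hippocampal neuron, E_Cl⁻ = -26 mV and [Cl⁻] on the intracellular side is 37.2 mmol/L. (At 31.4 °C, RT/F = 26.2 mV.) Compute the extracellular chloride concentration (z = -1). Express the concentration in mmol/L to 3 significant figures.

Nernst: E = (26.2/-1) · ln([out]/[in]), so ln([out]/[in]) = -26.0 × -1 / 26.2 = 0.9924.
[out]/[in] = e^(0.9924) = 2.698.
[out] = 2.698 × 37.2 = 100.4 mmol/L.

100 mmol/L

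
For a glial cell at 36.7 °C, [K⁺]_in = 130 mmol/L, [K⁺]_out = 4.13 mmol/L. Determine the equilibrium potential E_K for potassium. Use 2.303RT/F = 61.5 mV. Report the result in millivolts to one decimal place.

-92.1 mV

E = (61.5/z) · log₁₀([K⁺]_out/[K⁺]_in) with z = +1.
= (61.5/1) · log₁₀(4.13/130) = 61.50 · log₁₀(0.03177)
= 61.50 · (-1.4980) = -92.13 mV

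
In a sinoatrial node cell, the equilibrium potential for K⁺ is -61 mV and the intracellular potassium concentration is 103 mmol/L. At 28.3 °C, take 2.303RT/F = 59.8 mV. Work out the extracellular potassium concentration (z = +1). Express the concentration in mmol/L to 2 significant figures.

Nernst: E = (59.8/1) · log₁₀([out]/[in]), so log₁₀([out]/[in]) = -61.0 × 1 / 59.8 = -1.0201.
[out]/[in] = 10^(-1.0201) = 0.09548.
[out] = 0.09548 × 103 = 9.835 mmol/L.

9.8 mmol/L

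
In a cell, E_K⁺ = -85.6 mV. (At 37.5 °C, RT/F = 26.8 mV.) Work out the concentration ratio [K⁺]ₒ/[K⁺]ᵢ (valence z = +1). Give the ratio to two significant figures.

0.041

ln([out]/[in]) = E·z/(26.8) = -85.6 × 1 / 26.8 = -3.1940
[out]/[in] = e^(-3.1940) = 0.04101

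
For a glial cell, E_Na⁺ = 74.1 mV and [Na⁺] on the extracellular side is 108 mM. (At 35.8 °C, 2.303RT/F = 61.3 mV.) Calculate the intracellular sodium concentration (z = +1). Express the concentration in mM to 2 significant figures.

6.7 mM

Nernst: E = (61.3/1) · log₁₀([out]/[in]), so log₁₀([out]/[in]) = 74.1 × 1 / 61.3 = 1.2088.
[out]/[in] = 10^(1.2088) = 16.17.
[in] = 108 / 16.17 = 6.678 mM.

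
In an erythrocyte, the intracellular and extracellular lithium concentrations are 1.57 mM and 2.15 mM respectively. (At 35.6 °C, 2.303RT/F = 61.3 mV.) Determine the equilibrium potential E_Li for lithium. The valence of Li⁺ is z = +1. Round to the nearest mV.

8 mV

E = (61.3/z) · log₁₀([Li⁺]_out/[Li⁺]_in) with z = +1.
= (61.3/1) · log₁₀(2.15/1.57) = 61.30 · log₁₀(1.369)
= 61.30 · (0.1365) = 8.37 mV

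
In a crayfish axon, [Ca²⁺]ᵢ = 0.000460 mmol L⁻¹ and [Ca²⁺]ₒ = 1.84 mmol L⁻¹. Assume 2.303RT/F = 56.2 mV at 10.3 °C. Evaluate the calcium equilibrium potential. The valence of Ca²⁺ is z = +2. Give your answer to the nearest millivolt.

E = (56.2/z) · log₁₀([Ca²⁺]_out/[Ca²⁺]_in) with z = +2.
= (56.2/2) · log₁₀(1.84/0.000460) = 28.10 · log₁₀(4000)
= 28.10 · (3.6021) = 101.22 mV

101 mV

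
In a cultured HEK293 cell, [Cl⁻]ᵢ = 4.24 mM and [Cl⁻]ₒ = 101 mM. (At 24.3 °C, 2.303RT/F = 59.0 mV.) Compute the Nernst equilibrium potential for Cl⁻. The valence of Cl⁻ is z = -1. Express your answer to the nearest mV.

-81 mV

E = (59.0/z) · log₁₀([Cl⁻]_out/[Cl⁻]_in) with z = -1.
For an anion, dividing by z = -1 reverses the sign.
= (59.0/-1) · log₁₀(101/4.24) = -59.00 · log₁₀(23.82)
= -59.00 · (1.3770) = -81.24 mV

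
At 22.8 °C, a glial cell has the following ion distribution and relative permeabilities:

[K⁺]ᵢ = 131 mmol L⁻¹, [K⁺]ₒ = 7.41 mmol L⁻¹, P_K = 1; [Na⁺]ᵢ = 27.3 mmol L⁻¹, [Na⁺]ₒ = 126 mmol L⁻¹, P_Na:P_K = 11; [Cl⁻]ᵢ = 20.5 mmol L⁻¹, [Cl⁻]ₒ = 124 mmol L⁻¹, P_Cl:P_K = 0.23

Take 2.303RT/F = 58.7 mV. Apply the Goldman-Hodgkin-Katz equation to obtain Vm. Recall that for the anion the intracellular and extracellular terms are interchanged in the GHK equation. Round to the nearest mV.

28 mV

Vm = 58.7 · log₁₀[(Σ P·[cation]ₒ + Σ P·[anion]ᵢ) / (Σ P·[cation]ᵢ + Σ P·[anion]ₒ)]
Numerator = 1×7.41 + 11×126 + 0.23×20.5 = 1398
Denominator = 1×131 + 11×27.3 + 0.23×124 = 459.8
Vm = 58.7 · log₁₀(3.0406) = 58.7 × (0.4830) = 28.35 mV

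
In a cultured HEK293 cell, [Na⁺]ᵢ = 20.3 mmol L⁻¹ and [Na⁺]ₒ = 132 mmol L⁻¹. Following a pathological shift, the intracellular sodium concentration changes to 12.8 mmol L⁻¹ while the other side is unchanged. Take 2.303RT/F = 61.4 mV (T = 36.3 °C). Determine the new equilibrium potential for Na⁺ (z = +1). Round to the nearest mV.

After the shift: [Na⁺]_out = 132, [Na⁺]_in = 12.8 mmol L⁻¹.
E_new = (61.4/1)·log₁₀(132/12.8) = 61.40 · (1.0134) = 62.22 mV

62 mV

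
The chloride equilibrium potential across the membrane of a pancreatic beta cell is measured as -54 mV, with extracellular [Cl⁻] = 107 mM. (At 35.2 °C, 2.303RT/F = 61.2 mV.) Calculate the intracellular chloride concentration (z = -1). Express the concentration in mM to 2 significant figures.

Nernst: E = (61.2/-1) · log₁₀([out]/[in]), so log₁₀([out]/[in]) = -54.0 × -1 / 61.2 = 0.8824.
[out]/[in] = 10^(0.8824) = 7.627.
[in] = 107 / 7.627 = 14.03 mM.

14 mM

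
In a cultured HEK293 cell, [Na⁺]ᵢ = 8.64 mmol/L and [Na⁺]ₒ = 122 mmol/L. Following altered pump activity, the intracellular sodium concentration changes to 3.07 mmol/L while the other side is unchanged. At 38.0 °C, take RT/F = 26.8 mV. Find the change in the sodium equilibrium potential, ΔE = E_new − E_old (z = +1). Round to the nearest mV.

28 mV

E_old = (26.8/1)·ln(122/8.64) = 70.96 mV
E_new = (26.8/1)·ln(122/3.07) = 98.69 mV
ΔE = 98.69 − (70.96) = 27.73 mV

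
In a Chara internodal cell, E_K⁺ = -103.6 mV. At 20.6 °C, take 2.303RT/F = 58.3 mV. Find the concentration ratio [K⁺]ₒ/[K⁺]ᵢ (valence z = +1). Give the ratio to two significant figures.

0.017

log₁₀([out]/[in]) = E·z/(58.3) = -103.6 × 1 / 58.3 = -1.7770
[out]/[in] = 10^(-1.7770) = 0.01671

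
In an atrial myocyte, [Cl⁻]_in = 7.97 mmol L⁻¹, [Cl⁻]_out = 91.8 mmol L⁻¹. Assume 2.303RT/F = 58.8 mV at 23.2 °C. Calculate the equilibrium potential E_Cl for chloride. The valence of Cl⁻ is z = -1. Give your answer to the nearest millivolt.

-62 mV

E = (58.8/z) · log₁₀([Cl⁻]_out/[Cl⁻]_in) with z = -1.
For an anion, dividing by z = -1 reverses the sign.
= (58.8/-1) · log₁₀(91.8/7.97) = -58.80 · log₁₀(11.52)
= -58.80 · (1.0614) = -62.41 mV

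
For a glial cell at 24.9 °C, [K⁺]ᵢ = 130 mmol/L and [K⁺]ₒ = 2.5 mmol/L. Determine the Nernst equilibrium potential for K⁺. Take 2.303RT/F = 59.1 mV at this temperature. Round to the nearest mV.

-101 mV

E = (59.1/z) · log₁₀([K⁺]_out/[K⁺]_in) with z = +1.
= (59.1/1) · log₁₀(2.5/130) = 59.10 · log₁₀(0.01923)
= 59.10 · (-1.7160) = -101.42 mV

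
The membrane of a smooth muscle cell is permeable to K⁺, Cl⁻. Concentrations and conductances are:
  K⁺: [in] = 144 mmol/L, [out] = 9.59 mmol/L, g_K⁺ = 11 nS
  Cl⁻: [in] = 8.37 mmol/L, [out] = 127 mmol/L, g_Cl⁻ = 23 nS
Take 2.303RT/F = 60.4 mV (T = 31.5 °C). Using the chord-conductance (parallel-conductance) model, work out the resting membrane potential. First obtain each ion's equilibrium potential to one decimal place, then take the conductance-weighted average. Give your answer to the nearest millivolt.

-71 mV

E_K⁺ = (60.4/1)·log₁₀(9.59/144) = -71.1 mV
E_Cl⁻ = (60.4/-1)·log₁₀(127/8.37) = -71.3 mV
Vm = (Σ gᵢEᵢ)/(Σ gᵢ) = (11·-71.1 + 23·-71.3) / (11 + 23)
= -2422.00 / 34 = -71.24 mV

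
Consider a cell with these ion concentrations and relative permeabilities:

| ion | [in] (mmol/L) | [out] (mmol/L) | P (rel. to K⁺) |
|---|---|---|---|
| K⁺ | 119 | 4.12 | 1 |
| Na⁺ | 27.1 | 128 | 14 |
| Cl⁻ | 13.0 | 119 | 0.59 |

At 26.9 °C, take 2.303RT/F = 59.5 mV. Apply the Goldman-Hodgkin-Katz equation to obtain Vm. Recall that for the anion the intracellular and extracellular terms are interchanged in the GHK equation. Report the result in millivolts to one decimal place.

Vm = 59.5 · log₁₀[(Σ P·[cation]ₒ + Σ P·[anion]ᵢ) / (Σ P·[cation]ᵢ + Σ P·[anion]ₒ)]
Numerator = 1×4.12 + 14×128 + 0.59×13.0 = 1804
Denominator = 1×119 + 14×27.1 + 0.59×119 = 568.6
Vm = 59.5 · log₁₀(3.1723) = 59.5 × (0.5014) = 29.83 mV

29.8 mV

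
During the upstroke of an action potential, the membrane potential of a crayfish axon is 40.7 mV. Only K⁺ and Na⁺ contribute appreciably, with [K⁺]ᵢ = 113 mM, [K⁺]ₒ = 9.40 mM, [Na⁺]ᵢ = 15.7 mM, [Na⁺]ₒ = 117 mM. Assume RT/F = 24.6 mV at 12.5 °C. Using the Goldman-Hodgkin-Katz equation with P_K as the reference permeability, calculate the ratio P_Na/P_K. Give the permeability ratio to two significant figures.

17

Let α = P_Na/P_K. GHK: Vm = 24.6·ln[(Kₒ + α·Naₒ)/(Kᵢ + α·Naᵢ)].
e^(Vm/24.6) = e^(40.7/24.6) = 5.2303
So 5.2303·(Kᵢ + α·Naᵢ) = Kₒ + α·Naₒ → α = (5.2303·113.0 − 9.4) / (117.0 − 5.2303·15.7)
α = (591 − 9.4) / (117.0 − 82.12) = 581.6/34.88 = 16.67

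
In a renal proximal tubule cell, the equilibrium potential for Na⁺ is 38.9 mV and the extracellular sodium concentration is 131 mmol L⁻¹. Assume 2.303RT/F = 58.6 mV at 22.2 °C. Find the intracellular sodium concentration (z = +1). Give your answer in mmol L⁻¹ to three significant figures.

Nernst: E = (58.6/1) · log₁₀([out]/[in]), so log₁₀([out]/[in]) = 38.9 × 1 / 58.6 = 0.6638.
[out]/[in] = 10^(0.6638) = 4.611.
[in] = 131 / 4.611 = 28.41 mmol L⁻¹.

28.4 mmol L⁻¹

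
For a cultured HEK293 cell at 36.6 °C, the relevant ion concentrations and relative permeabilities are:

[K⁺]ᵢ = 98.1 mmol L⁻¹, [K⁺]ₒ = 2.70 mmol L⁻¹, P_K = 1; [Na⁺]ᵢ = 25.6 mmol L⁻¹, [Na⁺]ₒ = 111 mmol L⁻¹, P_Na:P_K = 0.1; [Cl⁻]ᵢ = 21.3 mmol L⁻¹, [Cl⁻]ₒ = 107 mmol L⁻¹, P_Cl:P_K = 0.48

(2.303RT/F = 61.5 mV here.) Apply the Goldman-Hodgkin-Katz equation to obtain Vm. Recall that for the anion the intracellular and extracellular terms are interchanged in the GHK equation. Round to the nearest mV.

Vm = 61.5 · log₁₀[(Σ P·[cation]ₒ + Σ P·[anion]ᵢ) / (Σ P·[cation]ᵢ + Σ P·[anion]ₒ)]
Numerator = 1×2.70 + 0.1×111 + 0.48×21.3 = 24.02
Denominator = 1×98.1 + 0.1×25.6 + 0.48×107 = 152
Vm = 61.5 · log₁₀(0.15803) = 61.5 × (-0.8013) = -49.28 mV

-49 mV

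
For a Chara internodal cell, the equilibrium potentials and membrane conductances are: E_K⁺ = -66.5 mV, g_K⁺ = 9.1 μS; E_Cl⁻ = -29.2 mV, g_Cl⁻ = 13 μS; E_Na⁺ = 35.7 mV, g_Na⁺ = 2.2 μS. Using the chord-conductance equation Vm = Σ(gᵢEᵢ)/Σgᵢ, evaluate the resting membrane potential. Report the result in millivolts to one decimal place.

Σ gᵢEᵢ = 9.1·(-66.5) + 13·(-29.2) + 2.2·(35.7) = -906.21
Σ gᵢ = 9.1 + 13 + 2.2 = 24.3
Vm = -906.21 / 24.3 = -37.29 mV

-37.3 mV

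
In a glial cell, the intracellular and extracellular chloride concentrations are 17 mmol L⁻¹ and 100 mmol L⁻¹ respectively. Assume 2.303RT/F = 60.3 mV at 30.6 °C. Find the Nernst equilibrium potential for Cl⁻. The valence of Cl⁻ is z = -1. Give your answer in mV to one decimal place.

E = (60.3/z) · log₁₀([Cl⁻]_out/[Cl⁻]_in) with z = -1.
For an anion, dividing by z = -1 reverses the sign.
= (60.3/-1) · log₁₀(100/17) = -60.30 · log₁₀(5.882)
= -60.30 · (0.7696) = -46.40 mV

-46.4 mV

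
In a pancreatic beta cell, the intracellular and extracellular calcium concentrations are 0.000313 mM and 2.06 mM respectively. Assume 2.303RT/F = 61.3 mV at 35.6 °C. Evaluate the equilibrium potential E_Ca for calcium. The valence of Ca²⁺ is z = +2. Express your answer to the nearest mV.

117 mV

E = (61.3/z) · log₁₀([Ca²⁺]_out/[Ca²⁺]_in) with z = +2.
= (61.3/2) · log₁₀(2.06/0.000313) = 30.65 · log₁₀(6581)
= 30.65 · (3.8183) = 117.03 mV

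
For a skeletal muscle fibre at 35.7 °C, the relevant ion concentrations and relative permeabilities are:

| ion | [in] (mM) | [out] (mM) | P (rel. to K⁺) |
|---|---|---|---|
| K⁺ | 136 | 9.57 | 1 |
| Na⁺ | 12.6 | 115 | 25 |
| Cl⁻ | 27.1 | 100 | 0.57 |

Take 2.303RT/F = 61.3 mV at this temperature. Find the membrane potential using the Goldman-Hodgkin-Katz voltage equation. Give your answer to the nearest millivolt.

Vm = 61.3 · log₁₀[(Σ P·[cation]ₒ + Σ P·[anion]ᵢ) / (Σ P·[cation]ᵢ + Σ P·[anion]ₒ)]
Numerator = 1×9.57 + 25×115 + 0.57×27.1 = 2900
Denominator = 1×136 + 25×12.6 + 0.57×100 = 508
Vm = 61.3 · log₁₀(5.7087) = 61.3 × (0.7565) = 46.38 mV

46 mV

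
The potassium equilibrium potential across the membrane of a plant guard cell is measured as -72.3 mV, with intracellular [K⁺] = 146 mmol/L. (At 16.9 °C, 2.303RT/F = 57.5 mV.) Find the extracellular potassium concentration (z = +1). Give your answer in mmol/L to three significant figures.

Nernst: E = (57.5/1) · log₁₀([out]/[in]), so log₁₀([out]/[in]) = -72.3 × 1 / 57.5 = -1.2574.
[out]/[in] = 10^(-1.2574) = 0.05529.
[out] = 0.05529 × 146 = 8.072 mmol/L.

8.07 mmol/L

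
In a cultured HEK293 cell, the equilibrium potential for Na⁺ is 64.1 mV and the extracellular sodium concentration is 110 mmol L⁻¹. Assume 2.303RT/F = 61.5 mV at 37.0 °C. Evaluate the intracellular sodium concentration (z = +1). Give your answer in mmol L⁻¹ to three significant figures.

9.98 mmol L⁻¹

Nernst: E = (61.5/1) · log₁₀([out]/[in]), so log₁₀([out]/[in]) = 64.1 × 1 / 61.5 = 1.0423.
[out]/[in] = 10^(1.0423) = 11.02.
[in] = 110 / 11.02 = 9.98 mmol L⁻¹.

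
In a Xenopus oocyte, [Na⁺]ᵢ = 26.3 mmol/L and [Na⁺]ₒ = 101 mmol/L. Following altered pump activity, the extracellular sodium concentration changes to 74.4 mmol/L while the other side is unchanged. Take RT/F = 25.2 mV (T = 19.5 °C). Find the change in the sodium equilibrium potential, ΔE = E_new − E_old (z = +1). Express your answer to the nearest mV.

E_old = (25.2/1)·ln(101/26.3) = 33.91 mV
E_new = (25.2/1)·ln(74.4/26.3) = 26.21 mV
ΔE = 26.21 − (33.91) = -7.70 mV

-8 mV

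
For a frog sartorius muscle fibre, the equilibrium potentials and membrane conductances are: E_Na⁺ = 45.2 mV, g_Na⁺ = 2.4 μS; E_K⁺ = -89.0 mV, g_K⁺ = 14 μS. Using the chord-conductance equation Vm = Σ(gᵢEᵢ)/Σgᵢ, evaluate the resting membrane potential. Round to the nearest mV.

Σ gᵢEᵢ = 2.4·(45.2) + 14·(-89.0) = -1137.52
Σ gᵢ = 2.4 + 14 = 16.4
Vm = -1137.52 / 16.4 = -69.36 mV

-69 mV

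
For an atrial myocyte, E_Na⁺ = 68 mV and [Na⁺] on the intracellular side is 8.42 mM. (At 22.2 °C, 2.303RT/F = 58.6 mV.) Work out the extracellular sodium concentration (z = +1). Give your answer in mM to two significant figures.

Nernst: E = (58.6/1) · log₁₀([out]/[in]), so log₁₀([out]/[in]) = 68.0 × 1 / 58.6 = 1.1604.
[out]/[in] = 10^(1.1604) = 14.47.
[out] = 14.47 × 8.42 = 121.8 mM.

120 mM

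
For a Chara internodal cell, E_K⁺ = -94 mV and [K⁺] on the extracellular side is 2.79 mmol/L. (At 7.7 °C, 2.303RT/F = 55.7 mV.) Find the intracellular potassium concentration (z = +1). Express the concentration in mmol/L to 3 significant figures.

136 mmol/L

Nernst: E = (55.7/1) · log₁₀([out]/[in]), so log₁₀([out]/[in]) = -94.0 × 1 / 55.7 = -1.6876.
[out]/[in] = 10^(-1.6876) = 0.02053.
[in] = 2.79 / 0.02053 = 135.9 mmol/L.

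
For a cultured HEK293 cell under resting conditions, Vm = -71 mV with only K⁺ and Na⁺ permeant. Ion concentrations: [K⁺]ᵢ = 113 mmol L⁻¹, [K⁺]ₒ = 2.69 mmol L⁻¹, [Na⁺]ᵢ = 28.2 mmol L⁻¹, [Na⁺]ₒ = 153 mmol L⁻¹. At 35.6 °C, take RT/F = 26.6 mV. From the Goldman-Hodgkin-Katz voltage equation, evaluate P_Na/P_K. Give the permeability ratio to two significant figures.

0.034

Let α = P_Na/P_K. GHK: Vm = 26.6·ln[(Kₒ + α·Naₒ)/(Kᵢ + α·Naᵢ)].
e^(Vm/26.6) = e^(-71.0/26.6) = 0.06931
So 0.06931·(Kᵢ + α·Naᵢ) = Kₒ + α·Naₒ → α = (0.06931·113.0 − 2.69) / (153.0 − 0.06931·28.2)
α = (7.832 − 2.69) / (153.0 − 1.955) = 5.142/151 = 0.03404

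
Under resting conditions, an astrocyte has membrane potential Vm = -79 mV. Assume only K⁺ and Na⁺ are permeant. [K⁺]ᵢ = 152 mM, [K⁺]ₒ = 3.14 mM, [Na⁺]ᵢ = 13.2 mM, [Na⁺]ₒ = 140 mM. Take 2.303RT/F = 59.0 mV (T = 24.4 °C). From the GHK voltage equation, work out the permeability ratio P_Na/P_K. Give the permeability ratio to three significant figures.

Let α = P_Na/P_K. GHK: Vm = 59.0·log₁₀[(Kₒ + α·Naₒ)/(Kᵢ + α·Naᵢ)].
10^(Vm/59.0) = 10^(-79.0/59.0) = 0.045816
So 0.045816·(Kᵢ + α·Naᵢ) = Kₒ + α·Naₒ → α = (0.045816·152.0 − 3.14) / (140.0 − 0.045816·13.2)
α = (6.964 − 3.14) / (140.0 − 0.6048) = 3.824/139.4 = 0.02743

0.0274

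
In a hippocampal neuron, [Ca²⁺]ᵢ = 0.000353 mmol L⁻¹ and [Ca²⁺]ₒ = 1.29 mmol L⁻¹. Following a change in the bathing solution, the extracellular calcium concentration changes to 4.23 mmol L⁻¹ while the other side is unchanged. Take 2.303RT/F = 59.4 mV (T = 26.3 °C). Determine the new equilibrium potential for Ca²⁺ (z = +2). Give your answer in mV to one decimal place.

After the shift: [Ca²⁺]_out = 4.23, [Ca²⁺]_in = 0.000353 mmol L⁻¹.
E_new = (59.4/2)·log₁₀(4.23/0.000353) = 29.70 · (4.0786) = 121.13 mV

121.1 mV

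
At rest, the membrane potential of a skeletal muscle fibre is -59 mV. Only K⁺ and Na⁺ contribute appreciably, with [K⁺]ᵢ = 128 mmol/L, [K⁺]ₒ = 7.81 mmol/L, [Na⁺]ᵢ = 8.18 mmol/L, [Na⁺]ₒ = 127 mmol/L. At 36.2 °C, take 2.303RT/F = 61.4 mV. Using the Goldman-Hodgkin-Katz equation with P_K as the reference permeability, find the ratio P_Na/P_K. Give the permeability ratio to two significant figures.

Let α = P_Na/P_K. GHK: Vm = 61.4·log₁₀[(Kₒ + α·Naₒ)/(Kᵢ + α·Naᵢ)].
10^(Vm/61.4) = 10^(-59.0/61.4) = 0.10942
So 0.10942·(Kᵢ + α·Naᵢ) = Kₒ + α·Naₒ → α = (0.10942·128.0 − 7.81) / (127.0 − 0.10942·8.18)
α = (14.01 − 7.81) / (127.0 − 0.895) = 6.195/126.1 = 0.04913

0.049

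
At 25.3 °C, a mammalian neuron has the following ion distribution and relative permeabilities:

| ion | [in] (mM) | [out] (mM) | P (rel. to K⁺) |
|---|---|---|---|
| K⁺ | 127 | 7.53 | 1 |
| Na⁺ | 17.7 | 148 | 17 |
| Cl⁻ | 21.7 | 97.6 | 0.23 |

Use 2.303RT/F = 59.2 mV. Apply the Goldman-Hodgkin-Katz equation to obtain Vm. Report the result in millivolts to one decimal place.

44.4 mV

Vm = 59.2 · log₁₀[(Σ P·[cation]ₒ + Σ P·[anion]ᵢ) / (Σ P·[cation]ᵢ + Σ P·[anion]ₒ)]
Numerator = 1×7.53 + 17×148 + 0.23×21.7 = 2529
Denominator = 1×127 + 17×17.7 + 0.23×97.6 = 450.3
Vm = 59.2 · log₁₀(5.6146) = 59.2 × (0.7493) = 44.36 mV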